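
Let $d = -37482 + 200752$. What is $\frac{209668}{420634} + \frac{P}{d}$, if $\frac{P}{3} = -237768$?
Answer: $- \frac{66451855094}{17169228295} \approx -3.8704$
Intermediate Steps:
$P = -713304$ ($P = 3 \left(-237768\right) = -713304$)
$d = 163270$
$\frac{209668}{420634} + \frac{P}{d} = \frac{209668}{420634} - \frac{713304}{163270} = 209668 \cdot \frac{1}{420634} - \frac{356652}{81635} = \frac{104834}{210317} - \frac{356652}{81635} = - \frac{66451855094}{17169228295}$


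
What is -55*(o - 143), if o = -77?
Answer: 12100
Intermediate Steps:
-55*(o - 143) = -55*(-77 - 143) = -55*(-220) = 12100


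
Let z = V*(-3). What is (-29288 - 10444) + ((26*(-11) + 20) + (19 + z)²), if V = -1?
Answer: -39514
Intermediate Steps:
z = 3 (z = -1*(-3) = 3)
(-29288 - 10444) + ((26*(-11) + 20) + (19 + z)²) = (-29288 - 10444) + ((26*(-11) + 20) + (19 + 3)²) = -39732 + ((-286 + 20) + 22²) = -39732 + (-266 + 484) = -39732 + 218 = -39514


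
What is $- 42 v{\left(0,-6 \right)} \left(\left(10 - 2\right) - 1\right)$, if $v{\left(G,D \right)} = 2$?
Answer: $-588$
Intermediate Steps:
$- 42 v{\left(0,-6 \right)} \left(\left(10 - 2\right) - 1\right) = \left(-42\right) 2 \left(\left(10 - 2\right) - 1\right) = - 84 \left(8 - 1\right) = \left(-84\right) 7 = -588$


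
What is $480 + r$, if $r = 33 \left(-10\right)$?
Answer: $150$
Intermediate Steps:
$r = -330$
$480 + r = 480 - 330 = 150$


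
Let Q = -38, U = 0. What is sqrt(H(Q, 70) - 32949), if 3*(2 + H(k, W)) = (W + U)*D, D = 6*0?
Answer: I*sqrt(32951) ≈ 181.52*I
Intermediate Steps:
D = 0
H(k, W) = -2 (H(k, W) = -2 + ((W + 0)*0)/3 = -2 + (W*0)/3 = -2 + (1/3)*0 = -2 + 0 = -2)
sqrt(H(Q, 70) - 32949) = sqrt(-2 - 32949) = sqrt(-32951) = I*sqrt(32951)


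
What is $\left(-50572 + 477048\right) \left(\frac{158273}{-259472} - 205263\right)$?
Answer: $- \frac{5678544936028171}{64868} \approx -8.754 \cdot 10^{10}$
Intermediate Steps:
$\left(-50572 + 477048\right) \left(\frac{158273}{-259472} - 205263\right) = 426476 \left(158273 \left(- \frac{1}{259472}\right) - 205263\right) = 426476 \left(- \frac{158273}{259472} - 205263\right) = 426476 \left(- \frac{53260159409}{259472}\right) = - \frac{5678544936028171}{64868}$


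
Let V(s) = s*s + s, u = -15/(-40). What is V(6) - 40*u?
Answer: 27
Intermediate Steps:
u = 3/8 (u = -15*(-1/40) = 3/8 ≈ 0.37500)
V(s) = s + s**2 (V(s) = s**2 + s = s + s**2)
V(6) - 40*u = 6*(1 + 6) - 40*3/8 = 6*7 - 15 = 42 - 15 = 27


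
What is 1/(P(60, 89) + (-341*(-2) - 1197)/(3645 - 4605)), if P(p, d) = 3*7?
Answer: 192/4135 ≈ 0.046433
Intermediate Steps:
P(p, d) = 21
1/(P(60, 89) + (-341*(-2) - 1197)/(3645 - 4605)) = 1/(21 + (-341*(-2) - 1197)/(3645 - 4605)) = 1/(21 + (682 - 1197)/(-960)) = 1/(21 - 515*(-1/960)) = 1/(21 + 103/192) = 1/(4135/192) = 192/4135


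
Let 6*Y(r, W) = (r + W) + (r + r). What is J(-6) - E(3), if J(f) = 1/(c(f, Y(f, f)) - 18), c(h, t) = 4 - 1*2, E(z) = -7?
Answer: 111/16 ≈ 6.9375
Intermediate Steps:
Y(r, W) = r/2 + W/6 (Y(r, W) = ((r + W) + (r + r))/6 = ((W + r) + 2*r)/6 = (W + 3*r)/6 = r/2 + W/6)
c(h, t) = 2 (c(h, t) = 4 - 2 = 2)
J(f) = -1/16 (J(f) = 1/(2 - 18) = 1/(-16) = -1/16)
J(-6) - E(3) = -1/16 - 1*(-7) = -1/16 + 7 = 111/16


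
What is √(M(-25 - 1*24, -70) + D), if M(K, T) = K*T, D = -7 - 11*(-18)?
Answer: √3621 ≈ 60.175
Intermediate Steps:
D = 191 (D = -7 + 198 = 191)
√(M(-25 - 1*24, -70) + D) = √((-25 - 1*24)*(-70) + 191) = √((-25 - 24)*(-70) + 191) = √(-49*(-70) + 191) = √(3430 + 191) = √3621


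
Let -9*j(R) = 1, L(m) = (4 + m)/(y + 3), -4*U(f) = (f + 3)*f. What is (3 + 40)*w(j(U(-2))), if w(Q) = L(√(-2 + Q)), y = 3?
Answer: 86/3 + 43*I*√19/18 ≈ 28.667 + 10.413*I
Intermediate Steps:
U(f) = -f*(3 + f)/4 (U(f) = -(f + 3)*f/4 = -(3 + f)*f/4 = -f*(3 + f)/4)
L(m) = ⅔ + m/6 (L(m) = (4 + m)/(3 + 3) = (4 + m)/6 = (4 + m)*(⅙) = ⅔ + m/6)
j(R) = -⅑ (j(R) = -⅑*1 = -⅑)
w(Q) = ⅔ + √(-2 + Q)/6
(3 + 40)*w(j(U(-2))) = (3 + 40)*(⅔ + √(-2 - ⅑)/6) = 43*(⅔ + √(-19/9)/6) = 43*(⅔ + (I*√19/3)/6) = 43*(⅔ + I*√19/18) = 86/3 + 43*I*√19/18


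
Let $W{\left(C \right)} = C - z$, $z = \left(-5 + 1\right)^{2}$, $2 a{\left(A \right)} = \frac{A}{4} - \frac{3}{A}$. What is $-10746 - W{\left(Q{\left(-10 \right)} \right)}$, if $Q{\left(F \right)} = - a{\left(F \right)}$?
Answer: $- \frac{107311}{10} \approx -10731.0$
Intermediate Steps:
$a{\left(A \right)} = - \frac{3}{2 A} + \frac{A}{8}$ ($a{\left(A \right)} = \frac{\frac{A}{4} - \frac{3}{A}}{2} = \frac{- \frac{3}{A} + \frac{A}{4}}{2} = - \frac{3}{2 A} + \frac{A}{8}$)
$z = 16$ ($z = \left(-4\right)^{2} = 16$)
$Q{\left(F \right)} = - \frac{-12 + F^{2}}{8 F}$
$W{\left(C \right)} = -16 + C$ ($W{\left(C \right)} = C - 16 = -16 + C$)
$-10746 - W{\left(Q{\left(-10 \right)} \right)} = -10746 - \left(-16 + \frac{12 - \left(-10\right)^{2}}{8 \left(-10\right)}\right) = -10746 - \left(-16 + \frac{1}{8} \left(- \frac{1}{10}\right) \left(12 - 100\right)\right) = -10746 - \left(-16 + \frac{1}{8} \left(- \frac{1}{10}\right) \left(-88\right)\right) = -10746 - \left(-16 + \frac{11}{10}\right) = -10746 - - \frac{149}{10} = -10746 + \frac{149}{10} = - \frac{107311}{10}$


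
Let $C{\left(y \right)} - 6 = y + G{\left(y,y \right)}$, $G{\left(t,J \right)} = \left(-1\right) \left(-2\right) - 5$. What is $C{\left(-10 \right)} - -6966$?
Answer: $6959$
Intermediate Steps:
$G{\left(t,J \right)} = -3$ ($G{\left(t,J \right)} = 2 - 5 = -3$)
$C{\left(y \right)} = 3 + y$ ($C{\left(y \right)} = 6 + \left(y - 3\right) = 6 + \left(-3 + y\right) = 3 + y$)
$C{\left(-10 \right)} - -6966 = \left(3 - 10\right) - -6966 = -7 + 6966 = 6959$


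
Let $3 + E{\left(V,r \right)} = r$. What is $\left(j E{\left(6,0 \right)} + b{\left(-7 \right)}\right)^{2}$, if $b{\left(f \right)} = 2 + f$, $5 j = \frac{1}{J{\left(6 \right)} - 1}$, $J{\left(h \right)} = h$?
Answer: $\frac{16384}{625} \approx 26.214$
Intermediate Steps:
$E{\left(V,r \right)} = -3 + r$
$j = \frac{1}{25}$ ($j = \frac{1}{5 \left(6 - 1\right)} = \frac{1}{5 \cdot 5} = \frac{1}{5} \cdot \frac{1}{5} = \frac{1}{25} \approx 0.04$)
$\left(j E{\left(6,0 \right)} + b{\left(-7 \right)}\right)^{2} = \left(\frac{-3 + 0}{25} + \left(2 - 7\right)\right)^{2} = \left(\frac{1}{25} \left(-3\right) - 5\right)^{2} = \left(- \frac{3}{25} - 5\right)^{2} = \left(- \frac{128}{25}\right)^{2} = \frac{16384}{625}$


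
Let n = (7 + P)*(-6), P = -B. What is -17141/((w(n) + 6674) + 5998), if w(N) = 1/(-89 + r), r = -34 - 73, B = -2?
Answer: -3359636/2483711 ≈ -1.3527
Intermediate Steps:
P = 2 (P = -1*(-2) = 2)
r = -107
n = -54 (n = (7 + 2)*(-6) = 9*(-6) = -54)
w(N) = -1/196 (w(N) = 1/(-89 - 107) = 1/(-196) = -1/196)
-17141/((w(n) + 6674) + 5998) = -17141/((-1/196 + 6674) + 5998) = -17141/(1308103/196 + 5998) = -17141/2483711/196 = -17141*196/2483711 = -3359636/2483711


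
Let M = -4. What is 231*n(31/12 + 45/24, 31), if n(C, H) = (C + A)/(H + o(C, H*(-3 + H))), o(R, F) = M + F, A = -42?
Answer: -69377/7160 ≈ -9.6895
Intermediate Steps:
o(R, F) = -4 + F
n(C, H) = (-42 + C)/(-4 + H + H*(-3 + H)) (n(C, H) = (C - 42)/(H + (-4 + H*(-3 + H))) = (-42 + C)/(-4 + H + H*(-3 + H)))
231*n(31/12 + 45/24, 31) = 231*((-42 + (31/12 + 45/24))/(-4 + 31 + 31*(-3 + 31))) = 231*((-42 + (31*(1/12) + 45*(1/24)))/(-4 + 31 + 31*28)) = 231*((-42 + (31/12 + 15/8))/(-4 + 31 + 868)) = 231*((-42 + 107/24)/895) = 231*((1/895)*(-901/24)) = 231*(-901/21480) = -69377/7160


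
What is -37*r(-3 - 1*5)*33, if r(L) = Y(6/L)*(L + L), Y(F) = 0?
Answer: 0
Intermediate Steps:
r(L) = 0 (r(L) = 0*(L + L) = 0*(2*L) = 0)
-37*r(-3 - 1*5)*33 = -37*0*33 = 0*33 = 0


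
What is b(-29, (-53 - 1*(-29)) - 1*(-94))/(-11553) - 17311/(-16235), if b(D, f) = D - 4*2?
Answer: 200594678/187562955 ≈ 1.0695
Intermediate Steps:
b(D, f) = -8 + D (b(D, f) = D - 8 = -8 + D)
b(-29, (-53 - 1*(-29)) - 1*(-94))/(-11553) - 17311/(-16235) = (-8 - 29)/(-11553) - 17311/(-16235) = -37*(-1/11553) - 17311*(-1/16235) = 37/11553 + 17311/16235 = 200594678/187562955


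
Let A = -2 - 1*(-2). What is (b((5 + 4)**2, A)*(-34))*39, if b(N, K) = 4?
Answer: -5304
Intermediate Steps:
A = 0 (A = -2 + 2 = 0)
(b((5 + 4)**2, A)*(-34))*39 = (4*(-34))*39 = -136*39 = -5304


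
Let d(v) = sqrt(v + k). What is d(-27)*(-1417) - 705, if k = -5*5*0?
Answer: -705 - 4251*I*sqrt(3) ≈ -705.0 - 7362.9*I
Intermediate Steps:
k = 0 (k = -25*0 = 0)
d(v) = sqrt(v) (d(v) = sqrt(v + 0) = sqrt(v))
d(-27)*(-1417) - 705 = sqrt(-27)*(-1417) - 705 = (3*I*sqrt(3))*(-1417) - 705 = -4251*I*sqrt(3) - 705 = -705 - 4251*I*sqrt(3)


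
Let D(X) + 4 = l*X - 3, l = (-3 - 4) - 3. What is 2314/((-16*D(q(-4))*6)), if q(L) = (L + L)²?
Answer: 1157/31056 ≈ 0.037255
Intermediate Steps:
l = -10 (l = -7 - 3 = -10)
q(L) = 4*L² (q(L) = (2*L)² = 4*L²)
D(X) = -7 - 10*X (D(X) = -4 + (-10*X - 3) = -4 + (-3 - 10*X) = -7 - 10*X)
2314/((-16*D(q(-4))*6)) = 2314/((-16*(-7 - 40*(-4)²)*6)) = 2314/((-16*(-7 - 40*16)*6)) = 2314/((-16*(-7 - 10*64)*6)) = 2314/((-16*(-7 - 640)*6)) = 2314/((-16*(-647)*6)) = 2314/((10352*6)) = 2314/62112 = 2314*(1/62112) = 1157/31056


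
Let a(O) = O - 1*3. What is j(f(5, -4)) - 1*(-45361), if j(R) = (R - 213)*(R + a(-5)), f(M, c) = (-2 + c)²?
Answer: 40405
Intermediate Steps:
a(O) = -3 + O (a(O) = O - 3 = -3 + O)
j(R) = (-213 + R)*(-8 + R) (j(R) = (R - 213)*(R + (-3 - 5)) = (-213 + R)*(R - 8) = (-213 + R)*(-8 + R))
j(f(5, -4)) - 1*(-45361) = (1704 + ((-2 - 4)²)² - 221*(-2 - 4)²) - 1*(-45361) = (1704 + ((-6)²)² - 221*(-6)²) + 45361 = (1704 + 36² - 221*36) + 45361 = (1704 + 1296 - 7956) + 45361 = -4956 + 45361 = 40405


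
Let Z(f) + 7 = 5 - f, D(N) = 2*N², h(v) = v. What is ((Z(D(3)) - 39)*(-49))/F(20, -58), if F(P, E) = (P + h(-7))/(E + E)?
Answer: -335356/13 ≈ -25797.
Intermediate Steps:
Z(f) = -2 - f (Z(f) = -7 + (5 - f) = -2 - f)
F(P, E) = (-7 + P)/(2*E) (F(P, E) = (P - 7)/(E + E) = (-7 + P)/((2*E)) = (-7 + P)*(1/(2*E)) = (-7 + P)/(2*E))
((Z(D(3)) - 39)*(-49))/F(20, -58) = (((-2 - 2*3²) - 39)*(-49))/(((½)*(-7 + 20)/(-58))) = (((-2 - 2*9) - 39)*(-49))/(((½)*(-1/58)*13)) = (((-2 - 1*18) - 39)*(-49))/(-13/116) = (((-2 - 18) - 39)*(-49))*(-116/13) = ((-20 - 39)*(-49))*(-116/13) = -59*(-49)*(-116/13) = 2891*(-116/13) = -335356/13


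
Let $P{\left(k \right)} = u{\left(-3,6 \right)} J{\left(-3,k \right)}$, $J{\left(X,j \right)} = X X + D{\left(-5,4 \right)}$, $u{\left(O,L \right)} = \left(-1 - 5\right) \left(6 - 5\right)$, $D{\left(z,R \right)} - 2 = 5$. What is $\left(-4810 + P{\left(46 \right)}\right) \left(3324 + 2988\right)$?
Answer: $-30966672$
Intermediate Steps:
$D{\left(z,R \right)} = 7$ ($D{\left(z,R \right)} = 2 + 5 = 7$)
$u{\left(O,L \right)} = -6$ ($u{\left(O,L \right)} = \left(-6\right) 1 = -6$)
$J{\left(X,j \right)} = 7 + X^{2}$ ($J{\left(X,j \right)} = X X + 7 = X^{2} + 7 = 7 + X^{2}$)
$P{\left(k \right)} = -96$ ($P{\left(k \right)} = - 6 \left(7 + \left(-3\right)^{2}\right) = - 6 \left(7 + 9\right) = \left(-6\right) 16 = -96$)
$\left(-4810 + P{\left(46 \right)}\right) \left(3324 + 2988\right) = \left(-4810 - 96\right) \left(3324 + 2988\right) = \left(-4906\right) 6312 = -30966672$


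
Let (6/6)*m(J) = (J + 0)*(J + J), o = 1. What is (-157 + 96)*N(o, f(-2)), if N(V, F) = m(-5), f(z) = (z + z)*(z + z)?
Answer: -3050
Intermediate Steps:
f(z) = 4*z**2 (f(z) = (2*z)*(2*z) = 4*z**2)
m(J) = 2*J**2 (m(J) = (J + 0)*(J + J) = J*(2*J) = 2*J**2)
N(V, F) = 50 (N(V, F) = 2*(-5)**2 = 2*25 = 50)
(-157 + 96)*N(o, f(-2)) = (-157 + 96)*50 = -61*50 = -3050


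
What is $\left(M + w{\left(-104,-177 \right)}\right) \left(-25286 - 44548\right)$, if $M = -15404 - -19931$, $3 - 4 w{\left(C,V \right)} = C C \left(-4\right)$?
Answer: $- \frac{2143030875}{2} \approx -1.0715 \cdot 10^{9}$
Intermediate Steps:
$w{\left(C,V \right)} = \frac{3}{4} + C^{2}$ ($w{\left(C,V \right)} = \frac{3}{4} - \frac{C C \left(-4\right)}{4} = \frac{3}{4} - \frac{C^{2} \left(-4\right)}{4} = \frac{3}{4} - \frac{\left(-4\right) C^{2}}{4} = \frac{3}{4} + C^{2}$)
$M = 4527$ ($M = -15404 + 19931 = 4527$)
$\left(M + w{\left(-104,-177 \right)}\right) \left(-25286 - 44548\right) = \left(4527 + \left(\frac{3}{4} + \left(-104\right)^{2}\right)\right) \left(-25286 - 44548\right) = \left(4527 + \left(\frac{3}{4} + 10816\right)\right) \left(-69834\right) = \left(4527 + \frac{43267}{4}\right) \left(-69834\right) = \frac{61375}{4} \left(-69834\right) = - \frac{2143030875}{2}$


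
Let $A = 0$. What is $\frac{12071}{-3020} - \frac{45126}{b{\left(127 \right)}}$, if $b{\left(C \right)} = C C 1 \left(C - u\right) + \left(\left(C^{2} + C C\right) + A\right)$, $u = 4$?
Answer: $- \frac{4894585079}{1217739500} \approx -4.0194$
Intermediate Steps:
$b{\left(C \right)} = 2 C^{2} + C^{2} \left(-4 + C\right)$ ($b{\left(C \right)} = C C 1 \left(C - 4\right) + \left(\left(C^{2} + C C\right) + 0\right) = C C \left(C - 4\right) + \left(\left(C^{2} + C^{2}\right) + 0\right) = C C \left(-4 + C\right) + \left(2 C^{2} + 0\right) = C^{2} \left(-4 + C\right) + 2 C^{2} = 2 C^{2} + C^{2} \left(-4 + C\right)$)
$\frac{12071}{-3020} - \frac{45126}{b{\left(127 \right)}} = \frac{12071}{-3020} - \frac{45126}{127^{2} \left(-2 + 127\right)} = 12071 \left(- \frac{1}{3020}\right) - \frac{45126}{16129 \cdot 125} = - \frac{12071}{3020} - \frac{45126}{2016125} = - \frac{4894585079}{1217739500}$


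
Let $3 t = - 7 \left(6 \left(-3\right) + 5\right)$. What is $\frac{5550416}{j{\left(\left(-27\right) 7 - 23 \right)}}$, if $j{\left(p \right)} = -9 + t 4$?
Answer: $\frac{16651248}{337} \approx 49410.0$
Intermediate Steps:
$t = \frac{91}{3}$ ($t = \frac{\left(-7\right) \left(6 \left(-3\right) + 5\right)}{3} = \frac{\left(-7\right) \left(-18 + 5\right)}{3} = \frac{\left(-7\right) \left(-13\right)}{3} = \frac{1}{3} \cdot 91 = \frac{91}{3} \approx 30.333$)
$j{\left(p \right)} = \frac{337}{3}$ ($j{\left(p \right)} = -9 + \frac{91}{3} \cdot 4 = -9 + \frac{364}{3} = \frac{337}{3}$)
$\frac{5550416}{j{\left(\left(-27\right) 7 - 23 \right)}} = \frac{5550416}{\frac{337}{3}} = 5550416 \cdot \frac{3}{337} = \frac{16651248}{337}$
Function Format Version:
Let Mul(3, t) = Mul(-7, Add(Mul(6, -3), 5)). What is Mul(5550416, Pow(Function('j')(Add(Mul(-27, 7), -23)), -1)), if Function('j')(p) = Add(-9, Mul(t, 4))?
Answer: Rational(16651248, 337) ≈ 49410.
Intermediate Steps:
t = Rational(91, 3) (t = Mul(Rational(1, 3), Mul(-7, Add(Mul(6, -3), 5))) = Mul(Rational(1, 3), Mul(-7, Add(-18, 5))) = Mul(Rational(1, 3), Mul(-7, -13)) = Mul(Rational(1, 3), 91) = Rational(91, 3) ≈ 30.333)
Function('j')(p) = Rational(337, 3) (Function('j')(p) = Add(-9, Mul(Rational(91, 3), 4)) = Add(-9, Rational(364, 3)) = Rational(337, 3))
Mul(5550416, Pow(Function('j')(Add(Mul(-27, 7), -23)), -1)) = Mul(5550416, Pow(Rational(337, 3), -1)) = Mul(5550416, Rational(3, 337)) = Rational(16651248, 337)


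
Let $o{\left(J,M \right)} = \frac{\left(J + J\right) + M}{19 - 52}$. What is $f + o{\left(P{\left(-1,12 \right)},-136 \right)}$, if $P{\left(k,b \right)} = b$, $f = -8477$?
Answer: $- \frac{279629}{33} \approx -8473.6$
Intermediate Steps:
$o{\left(J,M \right)} = - \frac{2 J}{33} - \frac{M}{33}$ ($o{\left(J,M \right)} = \frac{2 J + M}{-33} = \left(M + 2 J\right) \left(- \frac{1}{33}\right) = - \frac{2 J}{33} - \frac{M}{33}$)
$f + o{\left(P{\left(-1,12 \right)},-136 \right)} = -8477 - - \frac{112}{33} = -8477 + \left(- \frac{8}{11} + \frac{136}{33}\right) = -8477 + \frac{112}{33} = - \frac{279629}{33}$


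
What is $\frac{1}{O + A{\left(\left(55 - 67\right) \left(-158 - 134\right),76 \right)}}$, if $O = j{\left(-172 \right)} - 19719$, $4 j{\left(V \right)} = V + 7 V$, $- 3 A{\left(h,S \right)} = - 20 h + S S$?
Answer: $\frac{3}{4115} \approx 0.00072904$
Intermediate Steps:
$A{\left(h,S \right)} = - \frac{S^{2}}{3} + \frac{20 h}{3}$ ($A{\left(h,S \right)} = - \frac{- 20 h + S S}{3} = - \frac{- 20 h + S^{2}}{3} = - \frac{S^{2} - 20 h}{3} = - \frac{S^{2}}{3} + \frac{20 h}{3}$)
$j{\left(V \right)} = 2 V$ ($j{\left(V \right)} = \frac{V + 7 V}{4} = \frac{8 V}{4} = 2 V$)
$O = -20063$ ($O = 2 \left(-172\right) - 19719 = -344 - 19719 = -20063$)
$\frac{1}{O + A{\left(\left(55 - 67\right) \left(-158 - 134\right),76 \right)}} = \frac{1}{-20063 - \left(\frac{5776}{3} - \frac{20 \left(55 - 67\right) \left(-158 - 134\right)}{3}\right)} = \frac{1}{-20063 + \left(\left(- \frac{1}{3}\right) 5776 + \frac{20 \left(\left(-12\right) \left(-292\right)\right)}{3}\right)} = \frac{1}{-20063 + \left(- \frac{5776}{3} + \frac{20}{3} \cdot 3504\right)} = \frac{1}{-20063 + \left(- \frac{5776}{3} + 23360\right)} = \frac{1}{-20063 + \frac{64304}{3}} = \frac{1}{\frac{4115}{3}} = \frac{3}{4115}$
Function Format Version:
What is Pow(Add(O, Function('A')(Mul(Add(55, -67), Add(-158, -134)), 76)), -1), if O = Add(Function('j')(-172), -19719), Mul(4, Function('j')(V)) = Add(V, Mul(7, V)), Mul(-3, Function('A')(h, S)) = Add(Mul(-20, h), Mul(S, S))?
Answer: Rational(3, 4115) ≈ 0.00072904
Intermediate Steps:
Function('A')(h, S) = Add(Mul(Rational(-1, 3), Pow(S, 2)), Mul(Rational(20, 3), h)) (Function('A')(h, S) = Mul(Rational(-1, 3), Add(Mul(-20, h), Mul(S, S))) = Mul(Rational(-1, 3), Add(Mul(-20, h), Pow(S, 2))) = Mul(Rational(-1, 3), Add(Pow(S, 2), Mul(-20, h))) = Add(Mul(Rational(-1, 3), Pow(S, 2)), Mul(Rational(20, 3), h)))
Function('j')(V) = Mul(2, V) (Function('j')(V) = Mul(Rational(1, 4), Add(V, Mul(7, V))) = Mul(Rational(1, 4), Mul(8, V)) = Mul(2, V))
O = -20063 (O = Add(Mul(2, -172), -19719) = Add(-344, -19719) = -20063)
Pow(Add(O, Function('A')(Mul(Add(55, -67), Add(-158, -134)), 76)), -1) = Pow(Add(-20063, Add(Mul(Rational(-1, 3), Pow(76, 2)), Mul(Rational(20, 3), Mul(Add(55, -67), Add(-158, -134))))), -1) = Pow(Add(-20063, Add(Mul(Rational(-1, 3), 5776), Mul(Rational(20, 3), Mul(-12, -292)))), -1) = Pow(Add(-20063, Add(Rational(-5776, 3), Mul(Rational(20, 3), 3504))), -1) = Pow(Add(-20063, Add(Rational(-5776, 3), 23360)), -1) = Pow(Add(-20063, Rational(64304, 3)), -1) = Pow(Rational(4115, 3), -1) = Rational(3, 4115)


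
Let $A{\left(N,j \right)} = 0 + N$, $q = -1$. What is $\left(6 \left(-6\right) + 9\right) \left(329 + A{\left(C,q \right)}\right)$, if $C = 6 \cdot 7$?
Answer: $-10017$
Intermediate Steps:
$C = 42$
$A{\left(N,j \right)} = N$
$\left(6 \left(-6\right) + 9\right) \left(329 + A{\left(C,q \right)}\right) = \left(6 \left(-6\right) + 9\right) \left(329 + 42\right) = \left(-36 + 9\right) 371 = \left(-27\right) 371 = -10017$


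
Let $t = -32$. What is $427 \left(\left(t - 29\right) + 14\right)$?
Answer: $-20069$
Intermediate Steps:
$427 \left(\left(t - 29\right) + 14\right) = 427 \left(\left(-32 - 29\right) + 14\right) = 427 \left(-61 + 14\right) = 427 \left(-47\right) = -20069$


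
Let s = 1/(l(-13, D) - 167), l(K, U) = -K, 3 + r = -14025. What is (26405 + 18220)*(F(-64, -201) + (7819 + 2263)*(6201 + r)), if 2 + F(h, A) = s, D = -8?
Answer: -77471675364375/22 ≈ -3.5214e+12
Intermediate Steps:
r = -14028 (r = -3 - 14025 = -14028)
s = -1/154 (s = 1/(-1*(-13) - 167) = 1/(13 - 167) = 1/(-154) = -1/154 ≈ -0.0064935)
F(h, A) = -309/154 (F(h, A) = -2 - 1/154 = -309/154)
(26405 + 18220)*(F(-64, -201) + (7819 + 2263)*(6201 + r)) = (26405 + 18220)*(-309/154 + (7819 + 2263)*(6201 - 14028)) = 44625*(-309/154 + 10082*(-7827)) = 44625*(-309/154 - 78911814) = 44625*(-12152419665/154) = -77471675364375/22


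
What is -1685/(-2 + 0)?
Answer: 1685/2 ≈ 842.50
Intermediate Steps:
-1685/(-2 + 0) = -1685/(-2) = -1685*(-1/2) = 1685/2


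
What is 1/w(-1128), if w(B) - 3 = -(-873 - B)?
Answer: -1/252 ≈ -0.0039683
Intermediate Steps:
w(B) = 876 + B (w(B) = 3 - (-873 - B) = 3 + (873 + B) = 876 + B)
1/w(-1128) = 1/(876 - 1128) = 1/(-252) = -1/252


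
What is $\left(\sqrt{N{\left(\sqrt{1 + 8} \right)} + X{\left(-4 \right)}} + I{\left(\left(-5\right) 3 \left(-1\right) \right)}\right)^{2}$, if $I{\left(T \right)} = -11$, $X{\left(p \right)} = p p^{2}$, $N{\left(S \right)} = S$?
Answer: $\left(11 - i \sqrt{61}\right)^{2} \approx 60.0 - 171.83 i$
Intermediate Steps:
$X{\left(p \right)} = p^{3}$
$\left(\sqrt{N{\left(\sqrt{1 + 8} \right)} + X{\left(-4 \right)}} + I{\left(\left(-5\right) 3 \left(-1\right) \right)}\right)^{2} = \left(\sqrt{\sqrt{1 + 8} + \left(-4\right)^{3}} - 11\right)^{2} = \left(\sqrt{\sqrt{9} - 64} - 11\right)^{2} = \left(\sqrt{3 - 64} - 11\right)^{2} = \left(\sqrt{-61} - 11\right)^{2} = \left(i \sqrt{61} - 11\right)^{2} = \left(-11 + i \sqrt{61}\right)^{2}$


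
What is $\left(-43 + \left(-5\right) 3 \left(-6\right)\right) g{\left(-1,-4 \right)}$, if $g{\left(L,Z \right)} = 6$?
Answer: $282$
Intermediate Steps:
$\left(-43 + \left(-5\right) 3 \left(-6\right)\right) g{\left(-1,-4 \right)} = \left(-43 + \left(-5\right) 3 \left(-6\right)\right) 6 = \left(-43 - -90\right) 6 = \left(-43 + 90\right) 6 = 47 \cdot 6 = 282$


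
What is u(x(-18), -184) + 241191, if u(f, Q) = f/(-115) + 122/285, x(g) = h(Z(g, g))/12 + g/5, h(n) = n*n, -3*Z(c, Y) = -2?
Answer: 71145450634/294975 ≈ 2.4119e+5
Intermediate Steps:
Z(c, Y) = ⅔ (Z(c, Y) = -⅓*(-2) = ⅔)
h(n) = n²
x(g) = 1/27 + g/5 (x(g) = (⅔)²/12 + g/5 = (4/9)*(1/12) + g*(⅕) = 1/27 + g/5)
u(f, Q) = 122/285 - f/115 (u(f, Q) = f*(-1/115) + 122*(1/285) = -f/115 + 122/285 = 122/285 - f/115)
u(x(-18), -184) + 241191 = (122/285 - (1/27 + (⅕)*(-18))/115) + 241191 = (122/285 - (1/27 - 18/5)/115) + 241191 = (122/285 - 1/115*(-481/135)) + 241191 = (122/285 + 481/15525) + 241191 = 135409/294975 + 241191 = 71145450634/294975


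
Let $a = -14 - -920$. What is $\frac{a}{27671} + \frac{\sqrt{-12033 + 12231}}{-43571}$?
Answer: $\frac{906}{27671} - \frac{3 \sqrt{22}}{43571} \approx 0.032419$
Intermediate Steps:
$a = 906$ ($a = -14 + 920 = 906$)
$\frac{a}{27671} + \frac{\sqrt{-12033 + 12231}}{-43571} = \frac{906}{27671} + \frac{\sqrt{-12033 + 12231}}{-43571} = 906 \cdot \frac{1}{27671} + \sqrt{198} \left(- \frac{1}{43571}\right) = \frac{906}{27671} + 3 \sqrt{22} \left(- \frac{1}{43571}\right) = \frac{906}{27671} - \frac{3 \sqrt{22}}{43571}$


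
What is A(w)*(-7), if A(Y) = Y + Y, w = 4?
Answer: -56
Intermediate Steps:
A(Y) = 2*Y
A(w)*(-7) = (2*4)*(-7) = 8*(-7) = -56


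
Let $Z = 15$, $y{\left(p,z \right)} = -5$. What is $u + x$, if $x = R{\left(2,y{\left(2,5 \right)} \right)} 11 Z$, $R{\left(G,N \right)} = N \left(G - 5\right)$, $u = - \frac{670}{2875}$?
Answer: $\frac{1422991}{575} \approx 2474.8$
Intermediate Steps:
$u = - \frac{134}{575}$ ($u = \left(-670\right) \frac{1}{2875} = - \frac{134}{575} \approx -0.23304$)
$R{\left(G,N \right)} = N \left(-5 + G\right)$
$x = 2475$ ($x = - 5 \left(-5 + 2\right) 11 \cdot 15 = \left(-5\right) \left(-3\right) 11 \cdot 15 = 15 \cdot 11 \cdot 15 = 165 \cdot 15 = 2475$)
$u + x = - \frac{134}{575} + 2475 = \frac{1422991}{575}$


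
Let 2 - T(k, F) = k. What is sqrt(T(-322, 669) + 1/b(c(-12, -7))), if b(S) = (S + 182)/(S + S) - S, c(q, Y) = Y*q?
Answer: 26*sqrt(468786)/989 ≈ 18.000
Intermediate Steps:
T(k, F) = 2 - k
b(S) = -S + (182 + S)/(2*S) (b(S) = (182 + S)/((2*S)) - S = (182 + S)*(1/(2*S)) - S = (182 + S)/(2*S) - S = -S + (182 + S)/(2*S))
sqrt(T(-322, 669) + 1/b(c(-12, -7))) = sqrt((2 - 1*(-322)) + 1/(1/2 - (-7)*(-12) + 91/((-7*(-12))))) = sqrt((2 + 322) + 1/(1/2 - 1*84 + 91/84)) = sqrt(324 + 1/(1/2 - 84 + 91*(1/84))) = sqrt(324 + 1/(1/2 - 84 + 13/12)) = sqrt(324 + 1/(-989/12)) = sqrt(324 - 12/989) = sqrt(320424/989) = 26*sqrt(468786)/989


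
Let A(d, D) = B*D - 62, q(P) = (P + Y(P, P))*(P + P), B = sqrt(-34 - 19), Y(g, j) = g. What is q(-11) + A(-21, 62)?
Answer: 422 + 62*I*sqrt(53) ≈ 422.0 + 451.37*I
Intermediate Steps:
B = I*sqrt(53) (B = sqrt(-53) = I*sqrt(53) ≈ 7.2801*I)
q(P) = 4*P**2 (q(P) = (P + P)*(P + P) = (2*P)*(2*P) = 4*P**2)
A(d, D) = -62 + I*D*sqrt(53) (A(d, D) = (I*sqrt(53))*D - 62 = I*D*sqrt(53) - 62 = -62 + I*D*sqrt(53))
q(-11) + A(-21, 62) = 4*(-11)**2 + (-62 + I*62*sqrt(53)) = 4*121 + (-62 + 62*I*sqrt(53)) = 484 + (-62 + 62*I*sqrt(53)) = 422 + 62*I*sqrt(53)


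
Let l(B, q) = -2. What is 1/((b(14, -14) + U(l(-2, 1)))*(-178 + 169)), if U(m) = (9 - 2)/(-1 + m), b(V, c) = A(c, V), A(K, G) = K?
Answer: 1/147 ≈ 0.0068027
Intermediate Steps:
b(V, c) = c
U(m) = 7/(-1 + m)
1/((b(14, -14) + U(l(-2, 1)))*(-178 + 169)) = 1/((-14 + 7/(-1 - 2))*(-178 + 169)) = 1/((-14 + 7/(-3))*(-9)) = 1/((-14 + 7*(-1/3))*(-9)) = 1/((-14 - 7/3)*(-9)) = 1/(-49/3*(-9)) = 1/147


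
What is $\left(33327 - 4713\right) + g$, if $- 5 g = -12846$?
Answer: $\frac{155916}{5} \approx 31183.0$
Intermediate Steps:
$g = \frac{12846}{5}$ ($g = \left(- \frac{1}{5}\right) \left(-12846\right) = \frac{12846}{5} \approx 2569.2$)
$\left(33327 - 4713\right) + g = \left(33327 - 4713\right) + \frac{12846}{5} = 28614 + \frac{12846}{5} = \frac{155916}{5}$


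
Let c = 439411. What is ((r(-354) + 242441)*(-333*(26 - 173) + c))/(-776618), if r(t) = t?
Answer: -59113045747/388309 ≈ -1.5223e+5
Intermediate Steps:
((r(-354) + 242441)*(-333*(26 - 173) + c))/(-776618) = ((-354 + 242441)*(-333*(26 - 173) + 439411))/(-776618) = (242087*(-333*(-147) + 439411))*(-1/776618) = (242087*(48951 + 439411))*(-1/776618) = (242087*488362)*(-1/776618) = 118226091494*(-1/776618) = -59113045747/388309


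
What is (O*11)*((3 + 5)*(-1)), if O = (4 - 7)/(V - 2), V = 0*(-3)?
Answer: -132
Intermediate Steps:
V = 0
O = 3/2 (O = (4 - 7)/(0 - 2) = -3/(-2) = -3*(-½) = 3/2 ≈ 1.5000)
(O*11)*((3 + 5)*(-1)) = ((3/2)*11)*((3 + 5)*(-1)) = 33*(8*(-1))/2 = (33/2)*(-8) = -132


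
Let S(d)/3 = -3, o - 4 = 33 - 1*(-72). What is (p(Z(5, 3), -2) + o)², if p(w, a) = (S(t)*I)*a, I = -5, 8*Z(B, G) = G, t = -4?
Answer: 361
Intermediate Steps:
Z(B, G) = G/8
o = 109 (o = 4 + (33 - 1*(-72)) = 4 + (33 + 72) = 4 + 105 = 109)
S(d) = -9 (S(d) = 3*(-3) = -9)
p(w, a) = 45*a (p(w, a) = (-9*(-5))*a = 45*a)
(p(Z(5, 3), -2) + o)² = (45*(-2) + 109)² = (-90 + 109)² = 19² = 361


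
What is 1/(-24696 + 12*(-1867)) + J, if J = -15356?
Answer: -723267601/47100 ≈ -15356.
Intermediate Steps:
1/(-24696 + 12*(-1867)) + J = 1/(-24696 + 12*(-1867)) - 15356 = 1/(-24696 - 22404) - 15356 = 1/(-47100) - 15356 = -1/47100 - 15356 = -723267601/47100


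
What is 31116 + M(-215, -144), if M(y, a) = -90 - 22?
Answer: 31004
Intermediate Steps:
M(y, a) = -112
31116 + M(-215, -144) = 31116 - 112 = 31004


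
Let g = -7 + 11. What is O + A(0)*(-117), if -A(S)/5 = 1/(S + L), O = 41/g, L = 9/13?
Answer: 3421/4 ≈ 855.25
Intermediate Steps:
L = 9/13 (L = 9*(1/13) = 9/13 ≈ 0.69231)
g = 4
O = 41/4 ≈ 10.250
A(S) = -5/(9/13 + S) (A(S) = -5/(S + 9/13) = -5/(9/13 + S))
O + A(0)*(-117) = 41/4 - 65/(9 + 13*0)*(-117) = 41/4 - 65/(9 + 0)*(-117) = 41/4 - 65/9*(-117) = 41/4 + 845 = 3421/4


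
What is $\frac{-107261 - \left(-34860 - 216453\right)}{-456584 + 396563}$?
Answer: $- \frac{144052}{60021} \approx -2.4$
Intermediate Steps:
$\frac{-107261 - \left(-34860 - 216453\right)}{-456584 + 396563} = \frac{-107261 + \left(34860 - -216453\right)}{-60021} = \left(-107261 + \left(34860 + 216453\right)\right) \left(- \frac{1}{60021}\right) = \left(-107261 + 251313\right) \left(- \frac{1}{60021}\right) = 144052 \left(- \frac{1}{60021}\right) = - \frac{144052}{60021}$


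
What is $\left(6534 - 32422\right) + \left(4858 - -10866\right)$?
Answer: $-10164$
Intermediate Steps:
$\left(6534 - 32422\right) + \left(4858 - -10866\right) = -25888 + \left(4858 + 10866\right) = -25888 + 15724 = -10164$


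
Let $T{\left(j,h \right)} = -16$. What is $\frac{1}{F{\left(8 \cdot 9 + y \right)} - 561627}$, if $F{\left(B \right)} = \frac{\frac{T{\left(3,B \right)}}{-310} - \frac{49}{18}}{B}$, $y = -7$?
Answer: $- \frac{181350}{101851063901} \approx -1.7805 \cdot 10^{-6}$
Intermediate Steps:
$F{\left(B \right)} = - \frac{7451}{2790 B}$ ($F{\left(B \right)} = \frac{- \frac{16}{-310} - \frac{49}{18}}{B} = \frac{\left(-16\right) \left(- \frac{1}{310}\right) - \frac{49}{18}}{B} = \frac{\frac{8}{155} - \frac{49}{18}}{B} = - \frac{7451}{2790 B}$)
$\frac{1}{F{\left(8 \cdot 9 + y \right)} - 561627} = \frac{1}{- \frac{7451}{2790 \left(8 \cdot 9 - 7\right)} - 561627} = \frac{1}{- \frac{7451}{2790 \left(72 - 7\right)} - 561627} = \frac{1}{- \frac{7451}{2790 \cdot 65} - 561627} = \frac{1}{\left(- \frac{7451}{2790}\right) \frac{1}{65} - 561627} = \frac{1}{- \frac{7451}{181350} - 561627} = \frac{1}{- \frac{101851063901}{181350}} = - \frac{181350}{101851063901}$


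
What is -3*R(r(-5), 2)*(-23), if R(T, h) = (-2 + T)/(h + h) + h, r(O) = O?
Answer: 69/4 ≈ 17.250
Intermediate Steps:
R(T, h) = h + (-2 + T)/(2*h) (R(T, h) = (-2 + T)/((2*h)) + h = (-2 + T)*(1/(2*h)) + h = (-2 + T)/(2*h) + h = h + (-2 + T)/(2*h))
-3*R(r(-5), 2)*(-23) = -3*(-1 + 2**2 + (1/2)*(-5))/2*(-23) = -3*(-1 + 4 - 5/2)/2*(-23) = -3/(2*2)*(-23) = -3*1/4*(-23) = -3/4*(-23) = 69/4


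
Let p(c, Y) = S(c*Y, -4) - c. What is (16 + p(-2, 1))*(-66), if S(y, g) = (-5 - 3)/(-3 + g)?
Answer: -8844/7 ≈ -1263.4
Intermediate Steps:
S(y, g) = -8/(-3 + g)
p(c, Y) = 8/7 - c (p(c, Y) = -8/(-3 - 4) - c = -8/(-7) - c = -8*(-1/7) - c = 8/7 - c)
(16 + p(-2, 1))*(-66) = (16 + (8/7 - 1*(-2)))*(-66) = (16 + (8/7 + 2))*(-66) = (16 + 22/7)*(-66) = (134/7)*(-66) = -8844/7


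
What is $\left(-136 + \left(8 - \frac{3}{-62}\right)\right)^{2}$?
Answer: $\frac{62932489}{3844} \approx 16372.0$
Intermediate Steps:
$\left(-136 + \left(8 - \frac{3}{-62}\right)\right)^{2} = \left(-136 + \left(8 - - \frac{3}{62}\right)\right)^{2} = \left(-136 + \left(8 + \frac{3}{62}\right)\right)^{2} = \left(-136 + \frac{499}{62}\right)^{2} = \left(- \frac{7933}{62}\right)^{2} = \frac{62932489}{3844}$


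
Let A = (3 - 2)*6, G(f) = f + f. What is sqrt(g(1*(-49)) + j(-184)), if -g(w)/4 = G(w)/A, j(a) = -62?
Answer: sqrt(30)/3 ≈ 1.8257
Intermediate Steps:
G(f) = 2*f
A = 6 (A = 1*6 = 6)
g(w) = -4*w/3 (g(w) = -4*2*w/6 = -4*w/3)
sqrt(g(1*(-49)) + j(-184)) = sqrt(-4*(-49)/3 - 62) = sqrt(-4/3*(-49) - 62) = sqrt(196/3 - 62) = sqrt(10/3) = sqrt(30)/3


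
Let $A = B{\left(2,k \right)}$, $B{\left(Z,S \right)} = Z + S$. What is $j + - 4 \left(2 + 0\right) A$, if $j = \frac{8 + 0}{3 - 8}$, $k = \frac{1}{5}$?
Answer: $- \frac{96}{5} \approx -19.2$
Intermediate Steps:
$k = \frac{1}{5} \approx 0.2$
$B{\left(Z,S \right)} = S + Z$
$A = \frac{11}{5}$ ($A = \frac{1}{5} + 2 = \frac{11}{5} \approx 2.2$)
$j = - \frac{8}{5}$ ($j = \frac{8}{-5} = 8 \left(- \frac{1}{5}\right) = - \frac{8}{5} \approx -1.6$)
$j + - 4 \left(2 + 0\right) A = - \frac{8}{5} + - 4 \left(2 + 0\right) \frac{11}{5} = - \frac{8}{5} + \left(-4\right) 2 \cdot \frac{11}{5} = - \frac{8}{5} - \frac{88}{5} = - \frac{96}{5}$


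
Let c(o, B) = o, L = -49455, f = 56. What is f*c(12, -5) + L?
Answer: -48783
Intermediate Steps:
f*c(12, -5) + L = 56*12 - 49455 = 672 - 49455 = -48783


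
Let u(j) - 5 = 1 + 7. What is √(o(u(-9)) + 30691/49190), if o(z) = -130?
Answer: I*√313045602710/49190 ≈ 11.374*I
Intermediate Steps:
u(j) = 13 (u(j) = 5 + (1 + 7) = 5 + 8 = 13)
√(o(u(-9)) + 30691/49190) = √(-130 + 30691/49190) = √(-6364009/49190) = I*√313045602710/49190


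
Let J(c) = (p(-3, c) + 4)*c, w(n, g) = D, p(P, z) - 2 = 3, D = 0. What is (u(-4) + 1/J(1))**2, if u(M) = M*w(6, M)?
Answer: 1/81 ≈ 0.012346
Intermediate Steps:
p(P, z) = 5 (p(P, z) = 2 + 3 = 5)
w(n, g) = 0
u(M) = 0 (u(M) = M*0 = 0)
J(c) = 9*c (J(c) = (5 + 4)*c = 9*c)
(u(-4) + 1/J(1))**2 = (0 + 1/(9*1))**2 = (0 + 1/9)**2 = (1/9)**2 = 1/81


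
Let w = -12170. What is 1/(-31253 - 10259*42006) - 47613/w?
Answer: 41512657502483/10610737443120 ≈ 3.9123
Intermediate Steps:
1/(-31253 - 10259*42006) - 47613/w = 1/(-31253 - 10259*42006) - 47613/(-12170) = (1/42006)/(-41512) - 47613*(-1/12170) = -1/41512*1/42006 + 47613/12170 = -1/1743753072 + 47613/12170 = 41512657502483/10610737443120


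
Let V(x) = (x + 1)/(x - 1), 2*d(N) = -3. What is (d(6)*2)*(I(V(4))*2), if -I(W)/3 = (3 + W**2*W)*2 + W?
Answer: 914/3 ≈ 304.67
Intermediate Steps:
d(N) = -3/2 (d(N) = (1/2)*(-3) = -3/2)
V(x) = (1 + x)/(-1 + x)
I(W) = -18 - 6*W**3 - 3*W (I(W) = -3*((3 + W**2*W)*2 + W) = -3*((3 + W**3)*2 + W) = -3*((6 + 2*W**3) + W) = -3*(6 + W + 2*W**3) = -18 - 6*W**3 - 3*W)
(d(6)*2)*(I(V(4))*2) = (-3/2*2)*((-18 - 6*(1 + 4)**3/(-1 + 4)**3 - 3*(1 + 4)/(-1 + 4))*2) = -3*(-18 - 6*(5/3)**3 - 3*5/3)*2 = -3*(-18 - 6*125/27 - 5)*2 = -3*(-18 - 250/9 - 5)*2 = -(-457)*2/3 = -3*(-914/9) = 914/3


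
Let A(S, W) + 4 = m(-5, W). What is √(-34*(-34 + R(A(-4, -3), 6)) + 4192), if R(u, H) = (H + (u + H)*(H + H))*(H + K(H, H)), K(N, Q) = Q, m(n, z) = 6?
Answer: 2*I*√9067 ≈ 190.44*I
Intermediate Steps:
A(S, W) = 2 (A(S, W) = -4 + 6 = 2)
R(u, H) = 2*H*(H + 2*H*(H + u)) (R(u, H) = (H + (u + H)*(H + H))*(H + H) = (H + (H + u)*(2*H))*(2*H) = (H + 2*H*(H + u))*(2*H) = 2*H*(H + 2*H*(H + u)))
√(-34*(-34 + R(A(-4, -3), 6)) + 4192) = √(-34*(-34 + 6²*(2 + 4*6 + 4*2)) + 4192) = √(-34*(-34 + 36*(2 + 24 + 8)) + 4192) = √(-34*(-34 + 36*34) + 4192) = √(-34*(-34 + 1224) + 4192) = √(-34*1190 + 4192) = √(-40460 + 4192) = √(-36268) = 2*I*√9067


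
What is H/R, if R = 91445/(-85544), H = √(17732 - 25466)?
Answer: -85544*I*√7734/91445 ≈ -82.268*I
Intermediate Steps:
H = I*√7734 (H = √(-7734) = I*√7734 ≈ 87.943*I)
R = -91445/85544 (R = 91445*(-1/85544) = -91445/85544 ≈ -1.0690)
H/R = (I*√7734)/(-91445/85544) = (I*√7734)*(-85544/91445) = -85544*I*√7734/91445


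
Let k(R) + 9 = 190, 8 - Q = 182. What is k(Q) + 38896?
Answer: 39077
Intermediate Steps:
Q = -174 (Q = 8 - 1*182 = 8 - 182 = -174)
k(R) = 181 (k(R) = -9 + 190 = 181)
k(Q) + 38896 = 181 + 38896 = 39077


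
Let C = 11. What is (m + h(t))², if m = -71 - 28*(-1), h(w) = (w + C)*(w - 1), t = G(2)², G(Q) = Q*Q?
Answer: 131044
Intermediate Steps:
G(Q) = Q²
t = 16 (t = (2²)² = 4² = 16)
h(w) = (-1 + w)*(11 + w) (h(w) = (w + 11)*(w - 1) = (11 + w)*(-1 + w) = (-1 + w)*(11 + w))
m = -43 (m = -71 + 28 = -43)
(m + h(t))² = (-43 + (-11 + 16² + 10*16))² = (-43 + (-11 + 256 + 160))² = (-43 + 405)² = 362² = 131044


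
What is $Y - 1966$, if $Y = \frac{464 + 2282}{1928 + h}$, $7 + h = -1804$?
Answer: $- \frac{227276}{117} \approx -1942.5$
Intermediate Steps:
$h = -1811$ ($h = -7 - 1804 = -1811$)
$Y = \frac{2746}{117}$ ($Y = \frac{464 + 2282}{1928 - 1811} = \frac{2746}{117} \approx 23.47$)
$Y - 1966 = \frac{2746}{117} - 1966 = - \frac{227276}{117}$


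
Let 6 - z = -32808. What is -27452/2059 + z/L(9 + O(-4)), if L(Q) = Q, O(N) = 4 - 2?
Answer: 67262054/22649 ≈ 2969.8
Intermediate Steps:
O(N) = 2
z = 32814 (z = 6 - 1*(-32808) = 6 + 32808 = 32814)
-27452/2059 + z/L(9 + O(-4)) = -27452/2059 + 32814/(9 + 2) = -27452*1/2059 + 32814/11 = -27452/2059 + 32814*(1/11) = -27452/2059 + 32814/11 = 67262054/22649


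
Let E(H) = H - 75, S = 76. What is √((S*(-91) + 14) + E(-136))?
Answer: I*√7113 ≈ 84.339*I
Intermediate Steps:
E(H) = -75 + H
√((S*(-91) + 14) + E(-136)) = √((76*(-91) + 14) + (-75 - 136)) = √((-6916 + 14) - 211) = √(-6902 - 211) = √(-7113) = I*√7113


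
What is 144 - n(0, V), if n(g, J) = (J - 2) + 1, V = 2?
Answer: 143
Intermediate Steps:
n(g, J) = -1 + J (n(g, J) = (-2 + J) + 1 = -1 + J)
144 - n(0, V) = 144 - (-1 + 2) = 144 - 1*1 = 144 - 1 = 143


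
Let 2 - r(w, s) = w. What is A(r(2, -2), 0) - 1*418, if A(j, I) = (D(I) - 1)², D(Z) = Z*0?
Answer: -417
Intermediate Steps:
D(Z) = 0
r(w, s) = 2 - w
A(j, I) = 1 (A(j, I) = (0 - 1)² = (-1)² = 1)
A(r(2, -2), 0) - 1*418 = 1 - 1*418 = 1 - 418 = -417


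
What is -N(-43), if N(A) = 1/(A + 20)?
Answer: 1/23 ≈ 0.043478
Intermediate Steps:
N(A) = 1/(20 + A)
-N(-43) = -1/(20 - 43) = -1/(-23) = -1*(-1/23) = 1/23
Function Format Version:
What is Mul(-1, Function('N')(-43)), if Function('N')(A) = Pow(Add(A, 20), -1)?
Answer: Rational(1, 23) ≈ 0.043478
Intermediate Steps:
Function('N')(A) = Pow(Add(20, A), -1)
Mul(-1, Function('N')(-43)) = Mul(-1, Pow(Add(20, -43), -1)) = Mul(-1, Pow(-23, -1)) = Mul(-1, Rational(-1, 23)) = Rational(1, 23)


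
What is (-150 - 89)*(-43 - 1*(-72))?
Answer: -6931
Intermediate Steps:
(-150 - 89)*(-43 - 1*(-72)) = -239*(-43 + 72) = -239*29 = -6931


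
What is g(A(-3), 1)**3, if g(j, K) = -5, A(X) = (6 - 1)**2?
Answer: -125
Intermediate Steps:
A(X) = 25 (A(X) = 5**2 = 25)
g(A(-3), 1)**3 = (-5)**3 = -125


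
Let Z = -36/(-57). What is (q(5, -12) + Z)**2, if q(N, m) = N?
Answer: 11449/361 ≈ 31.715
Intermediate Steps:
Z = 12/19 (Z = -36*(-1/57) = 12/19 ≈ 0.63158)
(q(5, -12) + Z)**2 = (5 + 12/19)**2 = (107/19)**2 = 11449/361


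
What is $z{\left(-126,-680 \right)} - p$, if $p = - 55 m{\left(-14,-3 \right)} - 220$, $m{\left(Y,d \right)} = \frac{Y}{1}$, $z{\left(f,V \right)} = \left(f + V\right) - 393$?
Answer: $-1749$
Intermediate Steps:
$z{\left(f,V \right)} = -393 + V + f$ ($z{\left(f,V \right)} = \left(V + f\right) - 393 = -393 + V + f$)
$m{\left(Y,d \right)} = Y$ ($m{\left(Y,d \right)} = Y 1 = Y$)
$p = 550$ ($p = \left(-55\right) \left(-14\right) - 220 = 770 - 220 = 550$)
$z{\left(-126,-680 \right)} - p = \left(-393 - 680 - 126\right) - 550 = -1199 - 550 = -1749$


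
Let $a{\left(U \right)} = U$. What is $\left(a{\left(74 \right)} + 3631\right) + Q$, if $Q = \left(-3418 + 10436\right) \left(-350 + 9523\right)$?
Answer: $64379819$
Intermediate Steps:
$Q = 64376114$ ($Q = 7018 \cdot 9173 = 64376114$)
$\left(a{\left(74 \right)} + 3631\right) + Q = \left(74 + 3631\right) + 64376114 = 3705 + 64376114 = 64379819$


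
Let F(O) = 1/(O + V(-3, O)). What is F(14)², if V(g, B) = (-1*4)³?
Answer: 1/2500 ≈ 0.00040000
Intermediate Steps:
V(g, B) = -64 (V(g, B) = (-4)³ = -64)
F(O) = 1/(-64 + O) (F(O) = 1/(O - 64) = 1/(-64 + O))
F(14)² = (1/(-64 + 14))² = (1/(-50))² = (-1/50)² = 1/2500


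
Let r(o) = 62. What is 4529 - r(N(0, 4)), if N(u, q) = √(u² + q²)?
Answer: 4467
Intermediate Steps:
N(u, q) = √(q² + u²)
4529 - r(N(0, 4)) = 4529 - 1*62 = 4529 - 62 = 4467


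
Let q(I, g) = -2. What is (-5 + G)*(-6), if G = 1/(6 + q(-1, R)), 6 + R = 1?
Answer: 57/2 ≈ 28.500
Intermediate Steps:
R = -5 (R = -6 + 1 = -5)
G = 1/4 (G = 1/(6 - 2) = 1/4 ≈ 0.25000)
(-5 + G)*(-6) = (-5 + 1/4)*(-6) = -19/4*(-6) = 57/2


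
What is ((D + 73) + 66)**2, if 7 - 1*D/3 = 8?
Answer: 18496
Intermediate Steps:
D = -3 (D = 21 - 3*8 = 21 - 24 = -3)
((D + 73) + 66)**2 = ((-3 + 73) + 66)**2 = (70 + 66)**2 = 136**2 = 18496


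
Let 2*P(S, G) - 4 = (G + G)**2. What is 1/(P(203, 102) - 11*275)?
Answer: 1/17785 ≈ 5.6227e-5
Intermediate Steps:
P(S, G) = 2 + 2*G**2 (P(S, G) = 2 + (G + G)**2/2 = 2 + (2*G)**2/2 = 2 + (4*G**2)/2 = 2 + 2*G**2)
1/(P(203, 102) - 11*275) = 1/((2 + 2*102**2) - 11*275) = 1/((2 + 2*10404) - 3025) = 1/((2 + 20808) - 3025) = 1/(20810 - 3025) = 1/17785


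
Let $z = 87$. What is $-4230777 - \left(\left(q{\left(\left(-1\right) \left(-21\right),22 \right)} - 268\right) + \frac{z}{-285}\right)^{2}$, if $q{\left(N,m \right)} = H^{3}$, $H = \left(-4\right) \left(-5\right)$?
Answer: $- \frac{577689171546}{9025} \approx -6.401 \cdot 10^{7}$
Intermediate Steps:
$H = 20$
$q{\left(N,m \right)} = 8000$ ($q{\left(N,m \right)} = 20^{3} = 8000$)
$-4230777 - \left(\left(q{\left(\left(-1\right) \left(-21\right),22 \right)} - 268\right) + \frac{z}{-285}\right)^{2} = -4230777 - \left(\left(8000 - 268\right) + \frac{87}{-285}\right)^{2} = -4230777 - \left(7732 + 87 \left(- \frac{1}{285}\right)\right)^{2} = -4230777 - \left(7732 - \frac{29}{95}\right)^{2} = -4230777 - \left(\frac{734511}{95}\right)^{2} = -4230777 - \frac{539506409121}{9025} = - \frac{577689171546}{9025}$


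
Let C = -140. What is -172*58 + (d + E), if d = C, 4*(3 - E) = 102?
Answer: -20277/2 ≈ -10139.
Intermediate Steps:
E = -45/2 (E = 3 - 1/4*102 = 3 - 51/2 = -45/2 ≈ -22.500)
d = -140
-172*58 + (d + E) = -172*58 + (-140 - 45/2) = -9976 - 325/2 = -20277/2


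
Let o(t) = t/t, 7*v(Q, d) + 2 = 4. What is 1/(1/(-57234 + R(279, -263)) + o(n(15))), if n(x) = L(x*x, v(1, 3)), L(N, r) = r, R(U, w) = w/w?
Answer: 57233/57232 ≈ 1.0000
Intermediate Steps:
v(Q, d) = 2/7 (v(Q, d) = -2/7 + (⅐)*4 = -2/7 + 4/7 = 2/7)
R(U, w) = 1
n(x) = 2/7
o(t) = 1
1/(1/(-57234 + R(279, -263)) + o(n(15))) = 1/(1/(-57234 + 1) + 1) = 1/(1/(-57233) + 1) = 1/(-1/57233 + 1) = 1/(57232/57233) = 57233/57232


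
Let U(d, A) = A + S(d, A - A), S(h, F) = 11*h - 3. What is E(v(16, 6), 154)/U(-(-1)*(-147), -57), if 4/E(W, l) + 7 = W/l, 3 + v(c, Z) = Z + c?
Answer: 616/1775943 ≈ 0.00034686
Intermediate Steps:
v(c, Z) = -3 + Z + c (v(c, Z) = -3 + (Z + c) = -3 + Z + c)
E(W, l) = 4/(-7 + W/l)
S(h, F) = -3 + 11*h
U(d, A) = -3 + A + 11*d (U(d, A) = A + (-3 + 11*d) = -3 + A + 11*d)
E(v(16, 6), 154)/U(-(-1)*(-147), -57) = (4*154/((-3 + 6 + 16) - 7*154))/(-3 - 57 + 11*(-(-1)*(-147))) = (4*154/(19 - 1078))/(-3 - 57 + 11*(-1*147)) = (4*154/(-1059))/(-3 - 57 + 11*(-147)) = (4*154*(-1/1059))/(-3 - 57 - 1617) = -616/1059/(-1677) = -616/1059*(-1/1677) = 616/1775943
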